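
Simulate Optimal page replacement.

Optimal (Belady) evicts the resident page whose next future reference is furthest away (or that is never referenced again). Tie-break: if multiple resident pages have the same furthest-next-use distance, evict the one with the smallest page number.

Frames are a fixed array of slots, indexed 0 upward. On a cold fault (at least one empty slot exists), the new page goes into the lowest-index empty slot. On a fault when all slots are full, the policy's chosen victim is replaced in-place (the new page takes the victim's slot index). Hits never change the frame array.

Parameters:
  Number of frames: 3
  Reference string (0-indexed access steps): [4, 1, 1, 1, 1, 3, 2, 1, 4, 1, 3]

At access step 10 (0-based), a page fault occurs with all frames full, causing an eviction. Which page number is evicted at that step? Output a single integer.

Answer: 1

Derivation:
Step 0: ref 4 -> FAULT, frames=[4,-,-]
Step 1: ref 1 -> FAULT, frames=[4,1,-]
Step 2: ref 1 -> HIT, frames=[4,1,-]
Step 3: ref 1 -> HIT, frames=[4,1,-]
Step 4: ref 1 -> HIT, frames=[4,1,-]
Step 5: ref 3 -> FAULT, frames=[4,1,3]
Step 6: ref 2 -> FAULT, evict 3, frames=[4,1,2]
Step 7: ref 1 -> HIT, frames=[4,1,2]
Step 8: ref 4 -> HIT, frames=[4,1,2]
Step 9: ref 1 -> HIT, frames=[4,1,2]
Step 10: ref 3 -> FAULT, evict 1, frames=[4,3,2]
At step 10: evicted page 1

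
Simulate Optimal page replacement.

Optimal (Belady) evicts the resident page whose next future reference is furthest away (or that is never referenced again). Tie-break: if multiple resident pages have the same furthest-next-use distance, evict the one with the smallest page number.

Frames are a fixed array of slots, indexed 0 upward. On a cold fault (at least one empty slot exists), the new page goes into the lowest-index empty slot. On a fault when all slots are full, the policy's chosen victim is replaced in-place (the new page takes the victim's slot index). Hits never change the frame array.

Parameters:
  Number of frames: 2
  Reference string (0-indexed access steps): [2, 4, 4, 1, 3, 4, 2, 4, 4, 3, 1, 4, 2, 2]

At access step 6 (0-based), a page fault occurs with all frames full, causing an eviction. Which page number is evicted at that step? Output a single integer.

Answer: 3

Derivation:
Step 0: ref 2 -> FAULT, frames=[2,-]
Step 1: ref 4 -> FAULT, frames=[2,4]
Step 2: ref 4 -> HIT, frames=[2,4]
Step 3: ref 1 -> FAULT, evict 2, frames=[1,4]
Step 4: ref 3 -> FAULT, evict 1, frames=[3,4]
Step 5: ref 4 -> HIT, frames=[3,4]
Step 6: ref 2 -> FAULT, evict 3, frames=[2,4]
At step 6: evicted page 3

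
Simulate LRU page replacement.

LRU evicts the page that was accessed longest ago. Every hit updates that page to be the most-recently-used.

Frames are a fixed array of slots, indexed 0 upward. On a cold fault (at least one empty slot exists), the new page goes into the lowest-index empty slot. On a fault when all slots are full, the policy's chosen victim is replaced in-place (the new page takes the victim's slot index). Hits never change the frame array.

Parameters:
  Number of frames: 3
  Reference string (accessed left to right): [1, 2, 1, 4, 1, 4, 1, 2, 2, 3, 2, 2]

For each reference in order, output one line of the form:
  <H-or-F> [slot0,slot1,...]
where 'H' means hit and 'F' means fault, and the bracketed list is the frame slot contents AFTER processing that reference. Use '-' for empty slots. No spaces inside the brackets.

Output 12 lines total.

F [1,-,-]
F [1,2,-]
H [1,2,-]
F [1,2,4]
H [1,2,4]
H [1,2,4]
H [1,2,4]
H [1,2,4]
H [1,2,4]
F [1,2,3]
H [1,2,3]
H [1,2,3]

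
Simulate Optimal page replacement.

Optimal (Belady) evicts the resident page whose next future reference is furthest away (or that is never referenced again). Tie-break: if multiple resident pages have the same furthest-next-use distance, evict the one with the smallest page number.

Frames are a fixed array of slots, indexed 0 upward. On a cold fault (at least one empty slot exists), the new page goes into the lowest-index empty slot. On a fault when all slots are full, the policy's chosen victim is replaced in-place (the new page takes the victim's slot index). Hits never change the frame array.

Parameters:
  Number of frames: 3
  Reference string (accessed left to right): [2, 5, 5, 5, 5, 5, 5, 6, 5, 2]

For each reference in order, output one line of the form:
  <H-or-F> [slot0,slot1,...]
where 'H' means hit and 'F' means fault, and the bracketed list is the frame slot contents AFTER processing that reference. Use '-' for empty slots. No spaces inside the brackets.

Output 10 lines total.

F [2,-,-]
F [2,5,-]
H [2,5,-]
H [2,5,-]
H [2,5,-]
H [2,5,-]
H [2,5,-]
F [2,5,6]
H [2,5,6]
H [2,5,6]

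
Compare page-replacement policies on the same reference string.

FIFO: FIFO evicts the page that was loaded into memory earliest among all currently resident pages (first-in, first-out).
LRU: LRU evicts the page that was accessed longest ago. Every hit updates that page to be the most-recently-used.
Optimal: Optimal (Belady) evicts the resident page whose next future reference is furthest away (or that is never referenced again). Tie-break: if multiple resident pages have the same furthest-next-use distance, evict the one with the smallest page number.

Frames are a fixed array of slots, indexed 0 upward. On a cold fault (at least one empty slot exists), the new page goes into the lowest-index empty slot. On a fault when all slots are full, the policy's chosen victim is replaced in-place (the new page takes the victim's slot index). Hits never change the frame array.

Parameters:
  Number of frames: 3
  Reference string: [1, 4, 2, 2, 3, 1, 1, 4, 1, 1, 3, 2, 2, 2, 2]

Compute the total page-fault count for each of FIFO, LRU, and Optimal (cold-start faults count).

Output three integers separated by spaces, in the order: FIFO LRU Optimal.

--- FIFO ---
  step 0: ref 1 -> FAULT, frames=[1,-,-] (faults so far: 1)
  step 1: ref 4 -> FAULT, frames=[1,4,-] (faults so far: 2)
  step 2: ref 2 -> FAULT, frames=[1,4,2] (faults so far: 3)
  step 3: ref 2 -> HIT, frames=[1,4,2] (faults so far: 3)
  step 4: ref 3 -> FAULT, evict 1, frames=[3,4,2] (faults so far: 4)
  step 5: ref 1 -> FAULT, evict 4, frames=[3,1,2] (faults so far: 5)
  step 6: ref 1 -> HIT, frames=[3,1,2] (faults so far: 5)
  step 7: ref 4 -> FAULT, evict 2, frames=[3,1,4] (faults so far: 6)
  step 8: ref 1 -> HIT, frames=[3,1,4] (faults so far: 6)
  step 9: ref 1 -> HIT, frames=[3,1,4] (faults so far: 6)
  step 10: ref 3 -> HIT, frames=[3,1,4] (faults so far: 6)
  step 11: ref 2 -> FAULT, evict 3, frames=[2,1,4] (faults so far: 7)
  step 12: ref 2 -> HIT, frames=[2,1,4] (faults so far: 7)
  step 13: ref 2 -> HIT, frames=[2,1,4] (faults so far: 7)
  step 14: ref 2 -> HIT, frames=[2,1,4] (faults so far: 7)
  FIFO total faults: 7
--- LRU ---
  step 0: ref 1 -> FAULT, frames=[1,-,-] (faults so far: 1)
  step 1: ref 4 -> FAULT, frames=[1,4,-] (faults so far: 2)
  step 2: ref 2 -> FAULT, frames=[1,4,2] (faults so far: 3)
  step 3: ref 2 -> HIT, frames=[1,4,2] (faults so far: 3)
  step 4: ref 3 -> FAULT, evict 1, frames=[3,4,2] (faults so far: 4)
  step 5: ref 1 -> FAULT, evict 4, frames=[3,1,2] (faults so far: 5)
  step 6: ref 1 -> HIT, frames=[3,1,2] (faults so far: 5)
  step 7: ref 4 -> FAULT, evict 2, frames=[3,1,4] (faults so far: 6)
  step 8: ref 1 -> HIT, frames=[3,1,4] (faults so far: 6)
  step 9: ref 1 -> HIT, frames=[3,1,4] (faults so far: 6)
  step 10: ref 3 -> HIT, frames=[3,1,4] (faults so far: 6)
  step 11: ref 2 -> FAULT, evict 4, frames=[3,1,2] (faults so far: 7)
  step 12: ref 2 -> HIT, frames=[3,1,2] (faults so far: 7)
  step 13: ref 2 -> HIT, frames=[3,1,2] (faults so far: 7)
  step 14: ref 2 -> HIT, frames=[3,1,2] (faults so far: 7)
  LRU total faults: 7
--- Optimal ---
  step 0: ref 1 -> FAULT, frames=[1,-,-] (faults so far: 1)
  step 1: ref 4 -> FAULT, frames=[1,4,-] (faults so far: 2)
  step 2: ref 2 -> FAULT, frames=[1,4,2] (faults so far: 3)
  step 3: ref 2 -> HIT, frames=[1,4,2] (faults so far: 3)
  step 4: ref 3 -> FAULT, evict 2, frames=[1,4,3] (faults so far: 4)
  step 5: ref 1 -> HIT, frames=[1,4,3] (faults so far: 4)
  step 6: ref 1 -> HIT, frames=[1,4,3] (faults so far: 4)
  step 7: ref 4 -> HIT, frames=[1,4,3] (faults so far: 4)
  step 8: ref 1 -> HIT, frames=[1,4,3] (faults so far: 4)
  step 9: ref 1 -> HIT, frames=[1,4,3] (faults so far: 4)
  step 10: ref 3 -> HIT, frames=[1,4,3] (faults so far: 4)
  step 11: ref 2 -> FAULT, evict 1, frames=[2,4,3] (faults so far: 5)
  step 12: ref 2 -> HIT, frames=[2,4,3] (faults so far: 5)
  step 13: ref 2 -> HIT, frames=[2,4,3] (faults so far: 5)
  step 14: ref 2 -> HIT, frames=[2,4,3] (faults so far: 5)
  Optimal total faults: 5

Answer: 7 7 5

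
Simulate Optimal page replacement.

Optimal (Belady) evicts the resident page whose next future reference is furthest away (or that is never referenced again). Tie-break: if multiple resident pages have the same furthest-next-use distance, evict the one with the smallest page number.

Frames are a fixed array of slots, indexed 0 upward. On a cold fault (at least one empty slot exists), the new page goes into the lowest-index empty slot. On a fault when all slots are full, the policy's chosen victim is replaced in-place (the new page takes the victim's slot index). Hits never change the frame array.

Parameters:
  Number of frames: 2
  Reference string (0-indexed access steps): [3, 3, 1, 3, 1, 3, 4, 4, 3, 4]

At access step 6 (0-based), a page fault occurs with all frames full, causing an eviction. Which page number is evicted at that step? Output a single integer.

Step 0: ref 3 -> FAULT, frames=[3,-]
Step 1: ref 3 -> HIT, frames=[3,-]
Step 2: ref 1 -> FAULT, frames=[3,1]
Step 3: ref 3 -> HIT, frames=[3,1]
Step 4: ref 1 -> HIT, frames=[3,1]
Step 5: ref 3 -> HIT, frames=[3,1]
Step 6: ref 4 -> FAULT, evict 1, frames=[3,4]
At step 6: evicted page 1

Answer: 1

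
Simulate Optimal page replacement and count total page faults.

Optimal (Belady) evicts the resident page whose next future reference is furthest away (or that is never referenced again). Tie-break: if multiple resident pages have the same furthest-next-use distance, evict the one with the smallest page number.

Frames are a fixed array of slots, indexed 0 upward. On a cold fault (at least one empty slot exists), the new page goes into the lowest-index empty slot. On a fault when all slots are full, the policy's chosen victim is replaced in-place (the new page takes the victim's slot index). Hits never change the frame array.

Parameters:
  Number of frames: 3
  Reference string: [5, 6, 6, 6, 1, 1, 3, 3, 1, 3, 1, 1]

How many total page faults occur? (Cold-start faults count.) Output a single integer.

Step 0: ref 5 → FAULT, frames=[5,-,-]
Step 1: ref 6 → FAULT, frames=[5,6,-]
Step 2: ref 6 → HIT, frames=[5,6,-]
Step 3: ref 6 → HIT, frames=[5,6,-]
Step 4: ref 1 → FAULT, frames=[5,6,1]
Step 5: ref 1 → HIT, frames=[5,6,1]
Step 6: ref 3 → FAULT (evict 5), frames=[3,6,1]
Step 7: ref 3 → HIT, frames=[3,6,1]
Step 8: ref 1 → HIT, frames=[3,6,1]
Step 9: ref 3 → HIT, frames=[3,6,1]
Step 10: ref 1 → HIT, frames=[3,6,1]
Step 11: ref 1 → HIT, frames=[3,6,1]
Total faults: 4

Answer: 4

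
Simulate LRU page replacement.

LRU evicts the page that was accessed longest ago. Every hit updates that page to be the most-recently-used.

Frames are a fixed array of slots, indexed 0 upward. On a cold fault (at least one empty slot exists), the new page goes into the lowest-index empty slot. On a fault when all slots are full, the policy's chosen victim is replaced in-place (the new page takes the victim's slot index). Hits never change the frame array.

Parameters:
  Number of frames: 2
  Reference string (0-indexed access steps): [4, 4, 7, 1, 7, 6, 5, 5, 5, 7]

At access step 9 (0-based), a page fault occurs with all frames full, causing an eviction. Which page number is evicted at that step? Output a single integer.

Answer: 6

Derivation:
Step 0: ref 4 -> FAULT, frames=[4,-]
Step 1: ref 4 -> HIT, frames=[4,-]
Step 2: ref 7 -> FAULT, frames=[4,7]
Step 3: ref 1 -> FAULT, evict 4, frames=[1,7]
Step 4: ref 7 -> HIT, frames=[1,7]
Step 5: ref 6 -> FAULT, evict 1, frames=[6,7]
Step 6: ref 5 -> FAULT, evict 7, frames=[6,5]
Step 7: ref 5 -> HIT, frames=[6,5]
Step 8: ref 5 -> HIT, frames=[6,5]
Step 9: ref 7 -> FAULT, evict 6, frames=[7,5]
At step 9: evicted page 6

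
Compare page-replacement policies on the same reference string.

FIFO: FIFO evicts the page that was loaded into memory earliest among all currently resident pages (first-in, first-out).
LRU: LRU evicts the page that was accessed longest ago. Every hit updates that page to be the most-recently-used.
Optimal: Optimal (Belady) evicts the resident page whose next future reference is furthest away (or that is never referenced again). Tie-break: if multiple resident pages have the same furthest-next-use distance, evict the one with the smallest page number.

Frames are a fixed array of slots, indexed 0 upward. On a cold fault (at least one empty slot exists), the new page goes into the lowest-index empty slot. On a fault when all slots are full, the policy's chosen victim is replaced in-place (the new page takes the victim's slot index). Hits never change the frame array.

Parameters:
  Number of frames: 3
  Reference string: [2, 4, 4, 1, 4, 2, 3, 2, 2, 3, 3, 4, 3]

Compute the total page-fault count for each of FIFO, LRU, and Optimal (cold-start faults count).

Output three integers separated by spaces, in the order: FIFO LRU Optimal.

Answer: 6 4 4

Derivation:
--- FIFO ---
  step 0: ref 2 -> FAULT, frames=[2,-,-] (faults so far: 1)
  step 1: ref 4 -> FAULT, frames=[2,4,-] (faults so far: 2)
  step 2: ref 4 -> HIT, frames=[2,4,-] (faults so far: 2)
  step 3: ref 1 -> FAULT, frames=[2,4,1] (faults so far: 3)
  step 4: ref 4 -> HIT, frames=[2,4,1] (faults so far: 3)
  step 5: ref 2 -> HIT, frames=[2,4,1] (faults so far: 3)
  step 6: ref 3 -> FAULT, evict 2, frames=[3,4,1] (faults so far: 4)
  step 7: ref 2 -> FAULT, evict 4, frames=[3,2,1] (faults so far: 5)
  step 8: ref 2 -> HIT, frames=[3,2,1] (faults so far: 5)
  step 9: ref 3 -> HIT, frames=[3,2,1] (faults so far: 5)
  step 10: ref 3 -> HIT, frames=[3,2,1] (faults so far: 5)
  step 11: ref 4 -> FAULT, evict 1, frames=[3,2,4] (faults so far: 6)
  step 12: ref 3 -> HIT, frames=[3,2,4] (faults so far: 6)
  FIFO total faults: 6
--- LRU ---
  step 0: ref 2 -> FAULT, frames=[2,-,-] (faults so far: 1)
  step 1: ref 4 -> FAULT, frames=[2,4,-] (faults so far: 2)
  step 2: ref 4 -> HIT, frames=[2,4,-] (faults so far: 2)
  step 3: ref 1 -> FAULT, frames=[2,4,1] (faults so far: 3)
  step 4: ref 4 -> HIT, frames=[2,4,1] (faults so far: 3)
  step 5: ref 2 -> HIT, frames=[2,4,1] (faults so far: 3)
  step 6: ref 3 -> FAULT, evict 1, frames=[2,4,3] (faults so far: 4)
  step 7: ref 2 -> HIT, frames=[2,4,3] (faults so far: 4)
  step 8: ref 2 -> HIT, frames=[2,4,3] (faults so far: 4)
  step 9: ref 3 -> HIT, frames=[2,4,3] (faults so far: 4)
  step 10: ref 3 -> HIT, frames=[2,4,3] (faults so far: 4)
  step 11: ref 4 -> HIT, frames=[2,4,3] (faults so far: 4)
  step 12: ref 3 -> HIT, frames=[2,4,3] (faults so far: 4)
  LRU total faults: 4
--- Optimal ---
  step 0: ref 2 -> FAULT, frames=[2,-,-] (faults so far: 1)
  step 1: ref 4 -> FAULT, frames=[2,4,-] (faults so far: 2)
  step 2: ref 4 -> HIT, frames=[2,4,-] (faults so far: 2)
  step 3: ref 1 -> FAULT, frames=[2,4,1] (faults so far: 3)
  step 4: ref 4 -> HIT, frames=[2,4,1] (faults so far: 3)
  step 5: ref 2 -> HIT, frames=[2,4,1] (faults so far: 3)
  step 6: ref 3 -> FAULT, evict 1, frames=[2,4,3] (faults so far: 4)
  step 7: ref 2 -> HIT, frames=[2,4,3] (faults so far: 4)
  step 8: ref 2 -> HIT, frames=[2,4,3] (faults so far: 4)
  step 9: ref 3 -> HIT, frames=[2,4,3] (faults so far: 4)
  step 10: ref 3 -> HIT, frames=[2,4,3] (faults so far: 4)
  step 11: ref 4 -> HIT, frames=[2,4,3] (faults so far: 4)
  step 12: ref 3 -> HIT, frames=[2,4,3] (faults so far: 4)
  Optimal total faults: 4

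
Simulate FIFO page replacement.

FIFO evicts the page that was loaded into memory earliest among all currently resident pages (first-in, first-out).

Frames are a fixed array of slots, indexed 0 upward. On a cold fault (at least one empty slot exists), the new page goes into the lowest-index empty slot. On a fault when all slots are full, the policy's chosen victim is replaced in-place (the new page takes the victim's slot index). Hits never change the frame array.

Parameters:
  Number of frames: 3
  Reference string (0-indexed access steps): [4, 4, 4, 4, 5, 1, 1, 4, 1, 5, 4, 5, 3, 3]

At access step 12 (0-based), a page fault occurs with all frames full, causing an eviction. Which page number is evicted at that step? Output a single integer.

Answer: 4

Derivation:
Step 0: ref 4 -> FAULT, frames=[4,-,-]
Step 1: ref 4 -> HIT, frames=[4,-,-]
Step 2: ref 4 -> HIT, frames=[4,-,-]
Step 3: ref 4 -> HIT, frames=[4,-,-]
Step 4: ref 5 -> FAULT, frames=[4,5,-]
Step 5: ref 1 -> FAULT, frames=[4,5,1]
Step 6: ref 1 -> HIT, frames=[4,5,1]
Step 7: ref 4 -> HIT, frames=[4,5,1]
Step 8: ref 1 -> HIT, frames=[4,5,1]
Step 9: ref 5 -> HIT, frames=[4,5,1]
Step 10: ref 4 -> HIT, frames=[4,5,1]
Step 11: ref 5 -> HIT, frames=[4,5,1]
Step 12: ref 3 -> FAULT, evict 4, frames=[3,5,1]
At step 12: evicted page 4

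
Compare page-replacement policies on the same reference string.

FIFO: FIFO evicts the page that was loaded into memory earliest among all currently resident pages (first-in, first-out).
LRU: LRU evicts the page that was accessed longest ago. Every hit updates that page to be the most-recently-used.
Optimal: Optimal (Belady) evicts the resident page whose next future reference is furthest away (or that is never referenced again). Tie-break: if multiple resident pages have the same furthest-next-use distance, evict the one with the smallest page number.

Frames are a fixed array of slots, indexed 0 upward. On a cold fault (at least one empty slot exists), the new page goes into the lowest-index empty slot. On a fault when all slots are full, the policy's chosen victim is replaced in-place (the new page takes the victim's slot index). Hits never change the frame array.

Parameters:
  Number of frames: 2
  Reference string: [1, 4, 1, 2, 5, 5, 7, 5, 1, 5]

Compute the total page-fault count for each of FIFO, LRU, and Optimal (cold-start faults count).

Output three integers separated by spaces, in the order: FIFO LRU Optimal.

Answer: 7 6 6

Derivation:
--- FIFO ---
  step 0: ref 1 -> FAULT, frames=[1,-] (faults so far: 1)
  step 1: ref 4 -> FAULT, frames=[1,4] (faults so far: 2)
  step 2: ref 1 -> HIT, frames=[1,4] (faults so far: 2)
  step 3: ref 2 -> FAULT, evict 1, frames=[2,4] (faults so far: 3)
  step 4: ref 5 -> FAULT, evict 4, frames=[2,5] (faults so far: 4)
  step 5: ref 5 -> HIT, frames=[2,5] (faults so far: 4)
  step 6: ref 7 -> FAULT, evict 2, frames=[7,5] (faults so far: 5)
  step 7: ref 5 -> HIT, frames=[7,5] (faults so far: 5)
  step 8: ref 1 -> FAULT, evict 5, frames=[7,1] (faults so far: 6)
  step 9: ref 5 -> FAULT, evict 7, frames=[5,1] (faults so far: 7)
  FIFO total faults: 7
--- LRU ---
  step 0: ref 1 -> FAULT, frames=[1,-] (faults so far: 1)
  step 1: ref 4 -> FAULT, frames=[1,4] (faults so far: 2)
  step 2: ref 1 -> HIT, frames=[1,4] (faults so far: 2)
  step 3: ref 2 -> FAULT, evict 4, frames=[1,2] (faults so far: 3)
  step 4: ref 5 -> FAULT, evict 1, frames=[5,2] (faults so far: 4)
  step 5: ref 5 -> HIT, frames=[5,2] (faults so far: 4)
  step 6: ref 7 -> FAULT, evict 2, frames=[5,7] (faults so far: 5)
  step 7: ref 5 -> HIT, frames=[5,7] (faults so far: 5)
  step 8: ref 1 -> FAULT, evict 7, frames=[5,1] (faults so far: 6)
  step 9: ref 5 -> HIT, frames=[5,1] (faults so far: 6)
  LRU total faults: 6
--- Optimal ---
  step 0: ref 1 -> FAULT, frames=[1,-] (faults so far: 1)
  step 1: ref 4 -> FAULT, frames=[1,4] (faults so far: 2)
  step 2: ref 1 -> HIT, frames=[1,4] (faults so far: 2)
  step 3: ref 2 -> FAULT, evict 4, frames=[1,2] (faults so far: 3)
  step 4: ref 5 -> FAULT, evict 2, frames=[1,5] (faults so far: 4)
  step 5: ref 5 -> HIT, frames=[1,5] (faults so far: 4)
  step 6: ref 7 -> FAULT, evict 1, frames=[7,5] (faults so far: 5)
  step 7: ref 5 -> HIT, frames=[7,5] (faults so far: 5)
  step 8: ref 1 -> FAULT, evict 7, frames=[1,5] (faults so far: 6)
  step 9: ref 5 -> HIT, frames=[1,5] (faults so far: 6)
  Optimal total faults: 6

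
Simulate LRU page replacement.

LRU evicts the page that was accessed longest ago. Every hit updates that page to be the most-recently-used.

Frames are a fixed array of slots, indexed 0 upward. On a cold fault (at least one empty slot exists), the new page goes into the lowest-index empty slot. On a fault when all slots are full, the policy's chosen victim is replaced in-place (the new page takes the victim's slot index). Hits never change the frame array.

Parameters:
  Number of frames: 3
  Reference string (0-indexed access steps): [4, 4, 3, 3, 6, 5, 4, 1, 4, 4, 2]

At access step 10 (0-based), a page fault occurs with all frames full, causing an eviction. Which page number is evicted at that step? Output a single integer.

Answer: 5

Derivation:
Step 0: ref 4 -> FAULT, frames=[4,-,-]
Step 1: ref 4 -> HIT, frames=[4,-,-]
Step 2: ref 3 -> FAULT, frames=[4,3,-]
Step 3: ref 3 -> HIT, frames=[4,3,-]
Step 4: ref 6 -> FAULT, frames=[4,3,6]
Step 5: ref 5 -> FAULT, evict 4, frames=[5,3,6]
Step 6: ref 4 -> FAULT, evict 3, frames=[5,4,6]
Step 7: ref 1 -> FAULT, evict 6, frames=[5,4,1]
Step 8: ref 4 -> HIT, frames=[5,4,1]
Step 9: ref 4 -> HIT, frames=[5,4,1]
Step 10: ref 2 -> FAULT, evict 5, frames=[2,4,1]
At step 10: evicted page 5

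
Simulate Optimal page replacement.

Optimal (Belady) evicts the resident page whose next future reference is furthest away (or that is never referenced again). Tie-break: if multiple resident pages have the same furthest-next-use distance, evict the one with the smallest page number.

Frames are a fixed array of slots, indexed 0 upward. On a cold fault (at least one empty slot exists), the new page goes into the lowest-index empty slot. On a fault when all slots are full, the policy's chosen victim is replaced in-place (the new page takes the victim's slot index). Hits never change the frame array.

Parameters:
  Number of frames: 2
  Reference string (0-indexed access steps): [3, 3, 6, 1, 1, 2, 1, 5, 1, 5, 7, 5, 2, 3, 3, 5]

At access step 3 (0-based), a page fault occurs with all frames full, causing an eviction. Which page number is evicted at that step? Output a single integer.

Answer: 6

Derivation:
Step 0: ref 3 -> FAULT, frames=[3,-]
Step 1: ref 3 -> HIT, frames=[3,-]
Step 2: ref 6 -> FAULT, frames=[3,6]
Step 3: ref 1 -> FAULT, evict 6, frames=[3,1]
At step 3: evicted page 6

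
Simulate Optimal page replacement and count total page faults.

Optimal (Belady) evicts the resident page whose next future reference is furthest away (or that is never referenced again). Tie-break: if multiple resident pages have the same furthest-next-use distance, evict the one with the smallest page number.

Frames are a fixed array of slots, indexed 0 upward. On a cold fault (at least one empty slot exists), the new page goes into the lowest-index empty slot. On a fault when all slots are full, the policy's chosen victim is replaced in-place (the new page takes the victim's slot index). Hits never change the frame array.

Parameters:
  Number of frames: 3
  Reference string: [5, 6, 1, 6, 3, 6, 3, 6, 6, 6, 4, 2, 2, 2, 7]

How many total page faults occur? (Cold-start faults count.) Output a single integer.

Answer: 7

Derivation:
Step 0: ref 5 → FAULT, frames=[5,-,-]
Step 1: ref 6 → FAULT, frames=[5,6,-]
Step 2: ref 1 → FAULT, frames=[5,6,1]
Step 3: ref 6 → HIT, frames=[5,6,1]
Step 4: ref 3 → FAULT (evict 1), frames=[5,6,3]
Step 5: ref 6 → HIT, frames=[5,6,3]
Step 6: ref 3 → HIT, frames=[5,6,3]
Step 7: ref 6 → HIT, frames=[5,6,3]
Step 8: ref 6 → HIT, frames=[5,6,3]
Step 9: ref 6 → HIT, frames=[5,6,3]
Step 10: ref 4 → FAULT (evict 3), frames=[5,6,4]
Step 11: ref 2 → FAULT (evict 4), frames=[5,6,2]
Step 12: ref 2 → HIT, frames=[5,6,2]
Step 13: ref 2 → HIT, frames=[5,6,2]
Step 14: ref 7 → FAULT (evict 2), frames=[5,6,7]
Total faults: 7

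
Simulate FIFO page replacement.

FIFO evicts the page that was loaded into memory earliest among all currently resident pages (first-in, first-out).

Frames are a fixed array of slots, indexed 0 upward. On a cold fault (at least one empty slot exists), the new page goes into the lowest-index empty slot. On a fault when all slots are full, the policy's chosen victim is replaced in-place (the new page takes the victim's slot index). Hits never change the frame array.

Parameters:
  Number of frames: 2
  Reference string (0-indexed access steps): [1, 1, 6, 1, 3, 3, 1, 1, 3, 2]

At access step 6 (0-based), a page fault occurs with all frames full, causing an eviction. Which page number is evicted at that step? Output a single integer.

Step 0: ref 1 -> FAULT, frames=[1,-]
Step 1: ref 1 -> HIT, frames=[1,-]
Step 2: ref 6 -> FAULT, frames=[1,6]
Step 3: ref 1 -> HIT, frames=[1,6]
Step 4: ref 3 -> FAULT, evict 1, frames=[3,6]
Step 5: ref 3 -> HIT, frames=[3,6]
Step 6: ref 1 -> FAULT, evict 6, frames=[3,1]
At step 6: evicted page 6

Answer: 6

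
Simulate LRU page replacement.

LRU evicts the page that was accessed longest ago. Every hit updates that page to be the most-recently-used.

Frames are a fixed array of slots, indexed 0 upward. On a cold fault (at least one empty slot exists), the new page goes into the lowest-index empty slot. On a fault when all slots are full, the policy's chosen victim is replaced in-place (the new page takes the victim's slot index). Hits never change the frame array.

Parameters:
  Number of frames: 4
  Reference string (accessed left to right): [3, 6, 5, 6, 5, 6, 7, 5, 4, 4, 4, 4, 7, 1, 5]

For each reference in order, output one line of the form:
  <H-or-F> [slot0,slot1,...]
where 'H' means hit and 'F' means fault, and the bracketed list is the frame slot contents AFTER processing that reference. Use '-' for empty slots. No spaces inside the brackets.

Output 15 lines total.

F [3,-,-,-]
F [3,6,-,-]
F [3,6,5,-]
H [3,6,5,-]
H [3,6,5,-]
H [3,6,5,-]
F [3,6,5,7]
H [3,6,5,7]
F [4,6,5,7]
H [4,6,5,7]
H [4,6,5,7]
H [4,6,5,7]
H [4,6,5,7]
F [4,1,5,7]
H [4,1,5,7]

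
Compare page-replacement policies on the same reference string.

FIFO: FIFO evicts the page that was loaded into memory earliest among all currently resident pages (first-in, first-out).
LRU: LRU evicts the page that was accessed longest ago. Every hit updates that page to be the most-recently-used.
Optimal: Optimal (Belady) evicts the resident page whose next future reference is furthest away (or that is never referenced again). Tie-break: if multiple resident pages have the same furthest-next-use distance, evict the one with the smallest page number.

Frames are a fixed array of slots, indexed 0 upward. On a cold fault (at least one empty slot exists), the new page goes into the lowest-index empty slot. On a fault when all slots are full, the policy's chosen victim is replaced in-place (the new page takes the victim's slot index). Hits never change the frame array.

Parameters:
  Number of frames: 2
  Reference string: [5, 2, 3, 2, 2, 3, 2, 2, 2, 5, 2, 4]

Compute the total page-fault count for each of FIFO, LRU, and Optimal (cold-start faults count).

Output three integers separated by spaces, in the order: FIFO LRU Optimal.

Answer: 6 5 5

Derivation:
--- FIFO ---
  step 0: ref 5 -> FAULT, frames=[5,-] (faults so far: 1)
  step 1: ref 2 -> FAULT, frames=[5,2] (faults so far: 2)
  step 2: ref 3 -> FAULT, evict 5, frames=[3,2] (faults so far: 3)
  step 3: ref 2 -> HIT, frames=[3,2] (faults so far: 3)
  step 4: ref 2 -> HIT, frames=[3,2] (faults so far: 3)
  step 5: ref 3 -> HIT, frames=[3,2] (faults so far: 3)
  step 6: ref 2 -> HIT, frames=[3,2] (faults so far: 3)
  step 7: ref 2 -> HIT, frames=[3,2] (faults so far: 3)
  step 8: ref 2 -> HIT, frames=[3,2] (faults so far: 3)
  step 9: ref 5 -> FAULT, evict 2, frames=[3,5] (faults so far: 4)
  step 10: ref 2 -> FAULT, evict 3, frames=[2,5] (faults so far: 5)
  step 11: ref 4 -> FAULT, evict 5, frames=[2,4] (faults so far: 6)
  FIFO total faults: 6
--- LRU ---
  step 0: ref 5 -> FAULT, frames=[5,-] (faults so far: 1)
  step 1: ref 2 -> FAULT, frames=[5,2] (faults so far: 2)
  step 2: ref 3 -> FAULT, evict 5, frames=[3,2] (faults so far: 3)
  step 3: ref 2 -> HIT, frames=[3,2] (faults so far: 3)
  step 4: ref 2 -> HIT, frames=[3,2] (faults so far: 3)
  step 5: ref 3 -> HIT, frames=[3,2] (faults so far: 3)
  step 6: ref 2 -> HIT, frames=[3,2] (faults so far: 3)
  step 7: ref 2 -> HIT, frames=[3,2] (faults so far: 3)
  step 8: ref 2 -> HIT, frames=[3,2] (faults so far: 3)
  step 9: ref 5 -> FAULT, evict 3, frames=[5,2] (faults so far: 4)
  step 10: ref 2 -> HIT, frames=[5,2] (faults so far: 4)
  step 11: ref 4 -> FAULT, evict 5, frames=[4,2] (faults so far: 5)
  LRU total faults: 5
--- Optimal ---
  step 0: ref 5 -> FAULT, frames=[5,-] (faults so far: 1)
  step 1: ref 2 -> FAULT, frames=[5,2] (faults so far: 2)
  step 2: ref 3 -> FAULT, evict 5, frames=[3,2] (faults so far: 3)
  step 3: ref 2 -> HIT, frames=[3,2] (faults so far: 3)
  step 4: ref 2 -> HIT, frames=[3,2] (faults so far: 3)
  step 5: ref 3 -> HIT, frames=[3,2] (faults so far: 3)
  step 6: ref 2 -> HIT, frames=[3,2] (faults so far: 3)
  step 7: ref 2 -> HIT, frames=[3,2] (faults so far: 3)
  step 8: ref 2 -> HIT, frames=[3,2] (faults so far: 3)
  step 9: ref 5 -> FAULT, evict 3, frames=[5,2] (faults so far: 4)
  step 10: ref 2 -> HIT, frames=[5,2] (faults so far: 4)
  step 11: ref 4 -> FAULT, evict 2, frames=[5,4] (faults so far: 5)
  Optimal total faults: 5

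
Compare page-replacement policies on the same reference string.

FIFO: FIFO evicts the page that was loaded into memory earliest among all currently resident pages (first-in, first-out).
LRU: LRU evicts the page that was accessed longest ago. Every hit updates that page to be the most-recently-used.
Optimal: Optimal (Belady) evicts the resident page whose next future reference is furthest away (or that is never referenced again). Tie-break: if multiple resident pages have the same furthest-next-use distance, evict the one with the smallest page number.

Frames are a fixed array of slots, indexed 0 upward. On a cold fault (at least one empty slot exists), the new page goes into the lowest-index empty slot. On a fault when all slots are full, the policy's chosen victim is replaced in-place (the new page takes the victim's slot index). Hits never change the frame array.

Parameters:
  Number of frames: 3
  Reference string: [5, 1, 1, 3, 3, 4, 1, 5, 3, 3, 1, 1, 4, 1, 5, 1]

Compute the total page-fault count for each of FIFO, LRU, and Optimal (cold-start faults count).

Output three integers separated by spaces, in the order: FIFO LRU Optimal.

--- FIFO ---
  step 0: ref 5 -> FAULT, frames=[5,-,-] (faults so far: 1)
  step 1: ref 1 -> FAULT, frames=[5,1,-] (faults so far: 2)
  step 2: ref 1 -> HIT, frames=[5,1,-] (faults so far: 2)
  step 3: ref 3 -> FAULT, frames=[5,1,3] (faults so far: 3)
  step 4: ref 3 -> HIT, frames=[5,1,3] (faults so far: 3)
  step 5: ref 4 -> FAULT, evict 5, frames=[4,1,3] (faults so far: 4)
  step 6: ref 1 -> HIT, frames=[4,1,3] (faults so far: 4)
  step 7: ref 5 -> FAULT, evict 1, frames=[4,5,3] (faults so far: 5)
  step 8: ref 3 -> HIT, frames=[4,5,3] (faults so far: 5)
  step 9: ref 3 -> HIT, frames=[4,5,3] (faults so far: 5)
  step 10: ref 1 -> FAULT, evict 3, frames=[4,5,1] (faults so far: 6)
  step 11: ref 1 -> HIT, frames=[4,5,1] (faults so far: 6)
  step 12: ref 4 -> HIT, frames=[4,5,1] (faults so far: 6)
  step 13: ref 1 -> HIT, frames=[4,5,1] (faults so far: 6)
  step 14: ref 5 -> HIT, frames=[4,5,1] (faults so far: 6)
  step 15: ref 1 -> HIT, frames=[4,5,1] (faults so far: 6)
  FIFO total faults: 6
--- LRU ---
  step 0: ref 5 -> FAULT, frames=[5,-,-] (faults so far: 1)
  step 1: ref 1 -> FAULT, frames=[5,1,-] (faults so far: 2)
  step 2: ref 1 -> HIT, frames=[5,1,-] (faults so far: 2)
  step 3: ref 3 -> FAULT, frames=[5,1,3] (faults so far: 3)
  step 4: ref 3 -> HIT, frames=[5,1,3] (faults so far: 3)
  step 5: ref 4 -> FAULT, evict 5, frames=[4,1,3] (faults so far: 4)
  step 6: ref 1 -> HIT, frames=[4,1,3] (faults so far: 4)
  step 7: ref 5 -> FAULT, evict 3, frames=[4,1,5] (faults so far: 5)
  step 8: ref 3 -> FAULT, evict 4, frames=[3,1,5] (faults so far: 6)
  step 9: ref 3 -> HIT, frames=[3,1,5] (faults so far: 6)
  step 10: ref 1 -> HIT, frames=[3,1,5] (faults so far: 6)
  step 11: ref 1 -> HIT, frames=[3,1,5] (faults so far: 6)
  step 12: ref 4 -> FAULT, evict 5, frames=[3,1,4] (faults so far: 7)
  step 13: ref 1 -> HIT, frames=[3,1,4] (faults so far: 7)
  step 14: ref 5 -> FAULT, evict 3, frames=[5,1,4] (faults so far: 8)
  step 15: ref 1 -> HIT, frames=[5,1,4] (faults so far: 8)
  LRU total faults: 8
--- Optimal ---
  step 0: ref 5 -> FAULT, frames=[5,-,-] (faults so far: 1)
  step 1: ref 1 -> FAULT, frames=[5,1,-] (faults so far: 2)
  step 2: ref 1 -> HIT, frames=[5,1,-] (faults so far: 2)
  step 3: ref 3 -> FAULT, frames=[5,1,3] (faults so far: 3)
  step 4: ref 3 -> HIT, frames=[5,1,3] (faults so far: 3)
  step 5: ref 4 -> FAULT, evict 3, frames=[5,1,4] (faults so far: 4)
  step 6: ref 1 -> HIT, frames=[5,1,4] (faults so far: 4)
  step 7: ref 5 -> HIT, frames=[5,1,4] (faults so far: 4)
  step 8: ref 3 -> FAULT, evict 5, frames=[3,1,4] (faults so far: 5)
  step 9: ref 3 -> HIT, frames=[3,1,4] (faults so far: 5)
  step 10: ref 1 -> HIT, frames=[3,1,4] (faults so far: 5)
  step 11: ref 1 -> HIT, frames=[3,1,4] (faults so far: 5)
  step 12: ref 4 -> HIT, frames=[3,1,4] (faults so far: 5)
  step 13: ref 1 -> HIT, frames=[3,1,4] (faults so far: 5)
  step 14: ref 5 -> FAULT, evict 3, frames=[5,1,4] (faults so far: 6)
  step 15: ref 1 -> HIT, frames=[5,1,4] (faults so far: 6)
  Optimal total faults: 6

Answer: 6 8 6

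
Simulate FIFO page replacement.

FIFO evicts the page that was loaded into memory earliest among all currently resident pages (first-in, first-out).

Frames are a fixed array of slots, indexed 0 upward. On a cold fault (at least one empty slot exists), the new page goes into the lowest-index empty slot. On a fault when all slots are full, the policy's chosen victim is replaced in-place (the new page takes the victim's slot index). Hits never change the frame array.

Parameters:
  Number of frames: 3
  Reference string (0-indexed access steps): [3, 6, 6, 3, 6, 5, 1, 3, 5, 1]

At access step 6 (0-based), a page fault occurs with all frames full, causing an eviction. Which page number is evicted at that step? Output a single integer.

Answer: 3

Derivation:
Step 0: ref 3 -> FAULT, frames=[3,-,-]
Step 1: ref 6 -> FAULT, frames=[3,6,-]
Step 2: ref 6 -> HIT, frames=[3,6,-]
Step 3: ref 3 -> HIT, frames=[3,6,-]
Step 4: ref 6 -> HIT, frames=[3,6,-]
Step 5: ref 5 -> FAULT, frames=[3,6,5]
Step 6: ref 1 -> FAULT, evict 3, frames=[1,6,5]
At step 6: evicted page 3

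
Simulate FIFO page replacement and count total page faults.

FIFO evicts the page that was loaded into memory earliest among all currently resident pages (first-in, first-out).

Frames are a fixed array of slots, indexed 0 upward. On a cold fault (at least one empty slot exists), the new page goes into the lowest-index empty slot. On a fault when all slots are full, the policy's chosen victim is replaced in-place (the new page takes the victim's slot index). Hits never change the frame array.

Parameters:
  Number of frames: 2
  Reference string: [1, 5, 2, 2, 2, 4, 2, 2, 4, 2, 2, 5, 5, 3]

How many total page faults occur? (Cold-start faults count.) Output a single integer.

Step 0: ref 1 → FAULT, frames=[1,-]
Step 1: ref 5 → FAULT, frames=[1,5]
Step 2: ref 2 → FAULT (evict 1), frames=[2,5]
Step 3: ref 2 → HIT, frames=[2,5]
Step 4: ref 2 → HIT, frames=[2,5]
Step 5: ref 4 → FAULT (evict 5), frames=[2,4]
Step 6: ref 2 → HIT, frames=[2,4]
Step 7: ref 2 → HIT, frames=[2,4]
Step 8: ref 4 → HIT, frames=[2,4]
Step 9: ref 2 → HIT, frames=[2,4]
Step 10: ref 2 → HIT, frames=[2,4]
Step 11: ref 5 → FAULT (evict 2), frames=[5,4]
Step 12: ref 5 → HIT, frames=[5,4]
Step 13: ref 3 → FAULT (evict 4), frames=[5,3]
Total faults: 6

Answer: 6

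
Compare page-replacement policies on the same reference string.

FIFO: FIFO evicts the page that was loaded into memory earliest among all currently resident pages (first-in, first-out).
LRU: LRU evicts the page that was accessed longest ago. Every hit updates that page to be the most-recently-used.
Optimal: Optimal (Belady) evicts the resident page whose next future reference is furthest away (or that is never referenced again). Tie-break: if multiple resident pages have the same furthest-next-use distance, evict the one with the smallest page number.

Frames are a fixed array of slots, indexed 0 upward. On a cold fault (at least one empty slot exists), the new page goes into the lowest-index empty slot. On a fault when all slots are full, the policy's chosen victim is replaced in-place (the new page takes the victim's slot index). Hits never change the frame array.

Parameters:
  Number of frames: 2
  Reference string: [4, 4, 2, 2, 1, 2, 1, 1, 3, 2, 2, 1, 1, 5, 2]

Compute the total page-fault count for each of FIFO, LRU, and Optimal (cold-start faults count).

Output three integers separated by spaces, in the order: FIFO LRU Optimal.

Answer: 8 8 6

Derivation:
--- FIFO ---
  step 0: ref 4 -> FAULT, frames=[4,-] (faults so far: 1)
  step 1: ref 4 -> HIT, frames=[4,-] (faults so far: 1)
  step 2: ref 2 -> FAULT, frames=[4,2] (faults so far: 2)
  step 3: ref 2 -> HIT, frames=[4,2] (faults so far: 2)
  step 4: ref 1 -> FAULT, evict 4, frames=[1,2] (faults so far: 3)
  step 5: ref 2 -> HIT, frames=[1,2] (faults so far: 3)
  step 6: ref 1 -> HIT, frames=[1,2] (faults so far: 3)
  step 7: ref 1 -> HIT, frames=[1,2] (faults so far: 3)
  step 8: ref 3 -> FAULT, evict 2, frames=[1,3] (faults so far: 4)
  step 9: ref 2 -> FAULT, evict 1, frames=[2,3] (faults so far: 5)
  step 10: ref 2 -> HIT, frames=[2,3] (faults so far: 5)
  step 11: ref 1 -> FAULT, evict 3, frames=[2,1] (faults so far: 6)
  step 12: ref 1 -> HIT, frames=[2,1] (faults so far: 6)
  step 13: ref 5 -> FAULT, evict 2, frames=[5,1] (faults so far: 7)
  step 14: ref 2 -> FAULT, evict 1, frames=[5,2] (faults so far: 8)
  FIFO total faults: 8
--- LRU ---
  step 0: ref 4 -> FAULT, frames=[4,-] (faults so far: 1)
  step 1: ref 4 -> HIT, frames=[4,-] (faults so far: 1)
  step 2: ref 2 -> FAULT, frames=[4,2] (faults so far: 2)
  step 3: ref 2 -> HIT, frames=[4,2] (faults so far: 2)
  step 4: ref 1 -> FAULT, evict 4, frames=[1,2] (faults so far: 3)
  step 5: ref 2 -> HIT, frames=[1,2] (faults so far: 3)
  step 6: ref 1 -> HIT, frames=[1,2] (faults so far: 3)
  step 7: ref 1 -> HIT, frames=[1,2] (faults so far: 3)
  step 8: ref 3 -> FAULT, evict 2, frames=[1,3] (faults so far: 4)
  step 9: ref 2 -> FAULT, evict 1, frames=[2,3] (faults so far: 5)
  step 10: ref 2 -> HIT, frames=[2,3] (faults so far: 5)
  step 11: ref 1 -> FAULT, evict 3, frames=[2,1] (faults so far: 6)
  step 12: ref 1 -> HIT, frames=[2,1] (faults so far: 6)
  step 13: ref 5 -> FAULT, evict 2, frames=[5,1] (faults so far: 7)
  step 14: ref 2 -> FAULT, evict 1, frames=[5,2] (faults so far: 8)
  LRU total faults: 8
--- Optimal ---
  step 0: ref 4 -> FAULT, frames=[4,-] (faults so far: 1)
  step 1: ref 4 -> HIT, frames=[4,-] (faults so far: 1)
  step 2: ref 2 -> FAULT, frames=[4,2] (faults so far: 2)
  step 3: ref 2 -> HIT, frames=[4,2] (faults so far: 2)
  step 4: ref 1 -> FAULT, evict 4, frames=[1,2] (faults so far: 3)
  step 5: ref 2 -> HIT, frames=[1,2] (faults so far: 3)
  step 6: ref 1 -> HIT, frames=[1,2] (faults so far: 3)
  step 7: ref 1 -> HIT, frames=[1,2] (faults so far: 3)
  step 8: ref 3 -> FAULT, evict 1, frames=[3,2] (faults so far: 4)
  step 9: ref 2 -> HIT, frames=[3,2] (faults so far: 4)
  step 10: ref 2 -> HIT, frames=[3,2] (faults so far: 4)
  step 11: ref 1 -> FAULT, evict 3, frames=[1,2] (faults so far: 5)
  step 12: ref 1 -> HIT, frames=[1,2] (faults so far: 5)
  step 13: ref 5 -> FAULT, evict 1, frames=[5,2] (faults so far: 6)
  step 14: ref 2 -> HIT, frames=[5,2] (faults so far: 6)
  Optimal total faults: 6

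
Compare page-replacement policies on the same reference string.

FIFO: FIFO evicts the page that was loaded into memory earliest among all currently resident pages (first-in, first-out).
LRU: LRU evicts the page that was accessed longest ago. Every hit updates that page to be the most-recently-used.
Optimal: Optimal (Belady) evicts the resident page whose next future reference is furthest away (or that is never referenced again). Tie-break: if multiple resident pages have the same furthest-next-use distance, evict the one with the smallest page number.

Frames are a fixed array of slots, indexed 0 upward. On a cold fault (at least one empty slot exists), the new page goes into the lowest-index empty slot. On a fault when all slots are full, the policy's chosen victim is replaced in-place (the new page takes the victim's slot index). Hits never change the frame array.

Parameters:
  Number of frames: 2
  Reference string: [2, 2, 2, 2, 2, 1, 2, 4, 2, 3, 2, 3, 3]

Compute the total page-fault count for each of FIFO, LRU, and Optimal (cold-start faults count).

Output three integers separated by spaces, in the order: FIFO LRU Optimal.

Answer: 5 4 4

Derivation:
--- FIFO ---
  step 0: ref 2 -> FAULT, frames=[2,-] (faults so far: 1)
  step 1: ref 2 -> HIT, frames=[2,-] (faults so far: 1)
  step 2: ref 2 -> HIT, frames=[2,-] (faults so far: 1)
  step 3: ref 2 -> HIT, frames=[2,-] (faults so far: 1)
  step 4: ref 2 -> HIT, frames=[2,-] (faults so far: 1)
  step 5: ref 1 -> FAULT, frames=[2,1] (faults so far: 2)
  step 6: ref 2 -> HIT, frames=[2,1] (faults so far: 2)
  step 7: ref 4 -> FAULT, evict 2, frames=[4,1] (faults so far: 3)
  step 8: ref 2 -> FAULT, evict 1, frames=[4,2] (faults so far: 4)
  step 9: ref 3 -> FAULT, evict 4, frames=[3,2] (faults so far: 5)
  step 10: ref 2 -> HIT, frames=[3,2] (faults so far: 5)
  step 11: ref 3 -> HIT, frames=[3,2] (faults so far: 5)
  step 12: ref 3 -> HIT, frames=[3,2] (faults so far: 5)
  FIFO total faults: 5
--- LRU ---
  step 0: ref 2 -> FAULT, frames=[2,-] (faults so far: 1)
  step 1: ref 2 -> HIT, frames=[2,-] (faults so far: 1)
  step 2: ref 2 -> HIT, frames=[2,-] (faults so far: 1)
  step 3: ref 2 -> HIT, frames=[2,-] (faults so far: 1)
  step 4: ref 2 -> HIT, frames=[2,-] (faults so far: 1)
  step 5: ref 1 -> FAULT, frames=[2,1] (faults so far: 2)
  step 6: ref 2 -> HIT, frames=[2,1] (faults so far: 2)
  step 7: ref 4 -> FAULT, evict 1, frames=[2,4] (faults so far: 3)
  step 8: ref 2 -> HIT, frames=[2,4] (faults so far: 3)
  step 9: ref 3 -> FAULT, evict 4, frames=[2,3] (faults so far: 4)
  step 10: ref 2 -> HIT, frames=[2,3] (faults so far: 4)
  step 11: ref 3 -> HIT, frames=[2,3] (faults so far: 4)
  step 12: ref 3 -> HIT, frames=[2,3] (faults so far: 4)
  LRU total faults: 4
--- Optimal ---
  step 0: ref 2 -> FAULT, frames=[2,-] (faults so far: 1)
  step 1: ref 2 -> HIT, frames=[2,-] (faults so far: 1)
  step 2: ref 2 -> HIT, frames=[2,-] (faults so far: 1)
  step 3: ref 2 -> HIT, frames=[2,-] (faults so far: 1)
  step 4: ref 2 -> HIT, frames=[2,-] (faults so far: 1)
  step 5: ref 1 -> FAULT, frames=[2,1] (faults so far: 2)
  step 6: ref 2 -> HIT, frames=[2,1] (faults so far: 2)
  step 7: ref 4 -> FAULT, evict 1, frames=[2,4] (faults so far: 3)
  step 8: ref 2 -> HIT, frames=[2,4] (faults so far: 3)
  step 9: ref 3 -> FAULT, evict 4, frames=[2,3] (faults so far: 4)
  step 10: ref 2 -> HIT, frames=[2,3] (faults so far: 4)
  step 11: ref 3 -> HIT, frames=[2,3] (faults so far: 4)
  step 12: ref 3 -> HIT, frames=[2,3] (faults so far: 4)
  Optimal total faults: 4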